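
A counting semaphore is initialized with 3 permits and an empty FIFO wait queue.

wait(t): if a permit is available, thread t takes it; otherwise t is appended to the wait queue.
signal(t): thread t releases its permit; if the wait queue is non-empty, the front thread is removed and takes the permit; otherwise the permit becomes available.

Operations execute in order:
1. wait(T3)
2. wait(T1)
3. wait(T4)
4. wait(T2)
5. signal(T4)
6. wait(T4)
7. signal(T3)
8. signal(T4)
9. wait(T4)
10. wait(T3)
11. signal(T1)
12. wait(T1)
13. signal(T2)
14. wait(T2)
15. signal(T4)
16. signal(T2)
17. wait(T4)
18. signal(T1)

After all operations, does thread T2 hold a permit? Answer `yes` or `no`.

Step 1: wait(T3) -> count=2 queue=[] holders={T3}
Step 2: wait(T1) -> count=1 queue=[] holders={T1,T3}
Step 3: wait(T4) -> count=0 queue=[] holders={T1,T3,T4}
Step 4: wait(T2) -> count=0 queue=[T2] holders={T1,T3,T4}
Step 5: signal(T4) -> count=0 queue=[] holders={T1,T2,T3}
Step 6: wait(T4) -> count=0 queue=[T4] holders={T1,T2,T3}
Step 7: signal(T3) -> count=0 queue=[] holders={T1,T2,T4}
Step 8: signal(T4) -> count=1 queue=[] holders={T1,T2}
Step 9: wait(T4) -> count=0 queue=[] holders={T1,T2,T4}
Step 10: wait(T3) -> count=0 queue=[T3] holders={T1,T2,T4}
Step 11: signal(T1) -> count=0 queue=[] holders={T2,T3,T4}
Step 12: wait(T1) -> count=0 queue=[T1] holders={T2,T3,T4}
Step 13: signal(T2) -> count=0 queue=[] holders={T1,T3,T4}
Step 14: wait(T2) -> count=0 queue=[T2] holders={T1,T3,T4}
Step 15: signal(T4) -> count=0 queue=[] holders={T1,T2,T3}
Step 16: signal(T2) -> count=1 queue=[] holders={T1,T3}
Step 17: wait(T4) -> count=0 queue=[] holders={T1,T3,T4}
Step 18: signal(T1) -> count=1 queue=[] holders={T3,T4}
Final holders: {T3,T4} -> T2 not in holders

Answer: no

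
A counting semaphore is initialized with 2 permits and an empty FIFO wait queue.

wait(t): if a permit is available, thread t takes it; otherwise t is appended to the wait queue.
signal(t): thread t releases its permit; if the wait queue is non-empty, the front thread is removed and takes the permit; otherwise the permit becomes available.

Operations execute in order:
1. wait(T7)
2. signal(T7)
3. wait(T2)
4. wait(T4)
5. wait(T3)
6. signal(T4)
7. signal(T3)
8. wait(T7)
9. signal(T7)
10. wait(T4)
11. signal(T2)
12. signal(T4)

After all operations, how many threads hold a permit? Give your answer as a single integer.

Step 1: wait(T7) -> count=1 queue=[] holders={T7}
Step 2: signal(T7) -> count=2 queue=[] holders={none}
Step 3: wait(T2) -> count=1 queue=[] holders={T2}
Step 4: wait(T4) -> count=0 queue=[] holders={T2,T4}
Step 5: wait(T3) -> count=0 queue=[T3] holders={T2,T4}
Step 6: signal(T4) -> count=0 queue=[] holders={T2,T3}
Step 7: signal(T3) -> count=1 queue=[] holders={T2}
Step 8: wait(T7) -> count=0 queue=[] holders={T2,T7}
Step 9: signal(T7) -> count=1 queue=[] holders={T2}
Step 10: wait(T4) -> count=0 queue=[] holders={T2,T4}
Step 11: signal(T2) -> count=1 queue=[] holders={T4}
Step 12: signal(T4) -> count=2 queue=[] holders={none}
Final holders: {none} -> 0 thread(s)

Answer: 0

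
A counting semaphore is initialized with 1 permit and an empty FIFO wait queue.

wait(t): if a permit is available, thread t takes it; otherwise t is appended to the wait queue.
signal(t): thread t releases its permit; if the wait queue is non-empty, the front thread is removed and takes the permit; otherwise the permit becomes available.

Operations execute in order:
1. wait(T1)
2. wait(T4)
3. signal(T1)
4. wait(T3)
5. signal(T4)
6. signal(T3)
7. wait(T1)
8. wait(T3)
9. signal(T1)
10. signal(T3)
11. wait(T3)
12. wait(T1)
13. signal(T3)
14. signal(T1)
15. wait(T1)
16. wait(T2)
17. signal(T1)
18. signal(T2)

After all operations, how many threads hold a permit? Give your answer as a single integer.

Step 1: wait(T1) -> count=0 queue=[] holders={T1}
Step 2: wait(T4) -> count=0 queue=[T4] holders={T1}
Step 3: signal(T1) -> count=0 queue=[] holders={T4}
Step 4: wait(T3) -> count=0 queue=[T3] holders={T4}
Step 5: signal(T4) -> count=0 queue=[] holders={T3}
Step 6: signal(T3) -> count=1 queue=[] holders={none}
Step 7: wait(T1) -> count=0 queue=[] holders={T1}
Step 8: wait(T3) -> count=0 queue=[T3] holders={T1}
Step 9: signal(T1) -> count=0 queue=[] holders={T3}
Step 10: signal(T3) -> count=1 queue=[] holders={none}
Step 11: wait(T3) -> count=0 queue=[] holders={T3}
Step 12: wait(T1) -> count=0 queue=[T1] holders={T3}
Step 13: signal(T3) -> count=0 queue=[] holders={T1}
Step 14: signal(T1) -> count=1 queue=[] holders={none}
Step 15: wait(T1) -> count=0 queue=[] holders={T1}
Step 16: wait(T2) -> count=0 queue=[T2] holders={T1}
Step 17: signal(T1) -> count=0 queue=[] holders={T2}
Step 18: signal(T2) -> count=1 queue=[] holders={none}
Final holders: {none} -> 0 thread(s)

Answer: 0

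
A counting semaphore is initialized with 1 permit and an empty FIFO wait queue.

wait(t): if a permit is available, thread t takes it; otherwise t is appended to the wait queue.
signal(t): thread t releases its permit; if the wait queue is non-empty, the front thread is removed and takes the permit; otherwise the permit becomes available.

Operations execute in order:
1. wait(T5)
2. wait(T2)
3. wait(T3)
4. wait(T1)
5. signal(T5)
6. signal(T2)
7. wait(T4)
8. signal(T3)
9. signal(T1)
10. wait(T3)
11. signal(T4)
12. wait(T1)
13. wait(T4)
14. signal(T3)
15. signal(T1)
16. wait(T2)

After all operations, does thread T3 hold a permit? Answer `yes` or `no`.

Step 1: wait(T5) -> count=0 queue=[] holders={T5}
Step 2: wait(T2) -> count=0 queue=[T2] holders={T5}
Step 3: wait(T3) -> count=0 queue=[T2,T3] holders={T5}
Step 4: wait(T1) -> count=0 queue=[T2,T3,T1] holders={T5}
Step 5: signal(T5) -> count=0 queue=[T3,T1] holders={T2}
Step 6: signal(T2) -> count=0 queue=[T1] holders={T3}
Step 7: wait(T4) -> count=0 queue=[T1,T4] holders={T3}
Step 8: signal(T3) -> count=0 queue=[T4] holders={T1}
Step 9: signal(T1) -> count=0 queue=[] holders={T4}
Step 10: wait(T3) -> count=0 queue=[T3] holders={T4}
Step 11: signal(T4) -> count=0 queue=[] holders={T3}
Step 12: wait(T1) -> count=0 queue=[T1] holders={T3}
Step 13: wait(T4) -> count=0 queue=[T1,T4] holders={T3}
Step 14: signal(T3) -> count=0 queue=[T4] holders={T1}
Step 15: signal(T1) -> count=0 queue=[] holders={T4}
Step 16: wait(T2) -> count=0 queue=[T2] holders={T4}
Final holders: {T4} -> T3 not in holders

Answer: no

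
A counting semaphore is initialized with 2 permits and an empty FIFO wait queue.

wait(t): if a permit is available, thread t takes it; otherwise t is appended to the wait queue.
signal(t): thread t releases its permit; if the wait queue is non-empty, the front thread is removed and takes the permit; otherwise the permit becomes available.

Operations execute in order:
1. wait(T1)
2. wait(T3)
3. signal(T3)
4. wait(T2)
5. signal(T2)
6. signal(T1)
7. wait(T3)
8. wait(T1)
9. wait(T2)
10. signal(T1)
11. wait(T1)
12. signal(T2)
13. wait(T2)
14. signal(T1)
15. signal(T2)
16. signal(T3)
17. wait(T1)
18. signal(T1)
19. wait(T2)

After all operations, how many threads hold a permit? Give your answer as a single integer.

Step 1: wait(T1) -> count=1 queue=[] holders={T1}
Step 2: wait(T3) -> count=0 queue=[] holders={T1,T3}
Step 3: signal(T3) -> count=1 queue=[] holders={T1}
Step 4: wait(T2) -> count=0 queue=[] holders={T1,T2}
Step 5: signal(T2) -> count=1 queue=[] holders={T1}
Step 6: signal(T1) -> count=2 queue=[] holders={none}
Step 7: wait(T3) -> count=1 queue=[] holders={T3}
Step 8: wait(T1) -> count=0 queue=[] holders={T1,T3}
Step 9: wait(T2) -> count=0 queue=[T2] holders={T1,T3}
Step 10: signal(T1) -> count=0 queue=[] holders={T2,T3}
Step 11: wait(T1) -> count=0 queue=[T1] holders={T2,T3}
Step 12: signal(T2) -> count=0 queue=[] holders={T1,T3}
Step 13: wait(T2) -> count=0 queue=[T2] holders={T1,T3}
Step 14: signal(T1) -> count=0 queue=[] holders={T2,T3}
Step 15: signal(T2) -> count=1 queue=[] holders={T3}
Step 16: signal(T3) -> count=2 queue=[] holders={none}
Step 17: wait(T1) -> count=1 queue=[] holders={T1}
Step 18: signal(T1) -> count=2 queue=[] holders={none}
Step 19: wait(T2) -> count=1 queue=[] holders={T2}
Final holders: {T2} -> 1 thread(s)

Answer: 1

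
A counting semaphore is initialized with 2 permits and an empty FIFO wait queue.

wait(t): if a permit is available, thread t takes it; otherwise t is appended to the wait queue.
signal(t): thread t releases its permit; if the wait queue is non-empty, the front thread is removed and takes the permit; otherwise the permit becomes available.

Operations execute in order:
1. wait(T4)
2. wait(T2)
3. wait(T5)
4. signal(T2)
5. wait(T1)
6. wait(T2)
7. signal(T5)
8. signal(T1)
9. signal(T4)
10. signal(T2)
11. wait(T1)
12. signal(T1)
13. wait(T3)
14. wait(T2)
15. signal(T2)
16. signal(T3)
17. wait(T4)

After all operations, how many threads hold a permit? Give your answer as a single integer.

Step 1: wait(T4) -> count=1 queue=[] holders={T4}
Step 2: wait(T2) -> count=0 queue=[] holders={T2,T4}
Step 3: wait(T5) -> count=0 queue=[T5] holders={T2,T4}
Step 4: signal(T2) -> count=0 queue=[] holders={T4,T5}
Step 5: wait(T1) -> count=0 queue=[T1] holders={T4,T5}
Step 6: wait(T2) -> count=0 queue=[T1,T2] holders={T4,T5}
Step 7: signal(T5) -> count=0 queue=[T2] holders={T1,T4}
Step 8: signal(T1) -> count=0 queue=[] holders={T2,T4}
Step 9: signal(T4) -> count=1 queue=[] holders={T2}
Step 10: signal(T2) -> count=2 queue=[] holders={none}
Step 11: wait(T1) -> count=1 queue=[] holders={T1}
Step 12: signal(T1) -> count=2 queue=[] holders={none}
Step 13: wait(T3) -> count=1 queue=[] holders={T3}
Step 14: wait(T2) -> count=0 queue=[] holders={T2,T3}
Step 15: signal(T2) -> count=1 queue=[] holders={T3}
Step 16: signal(T3) -> count=2 queue=[] holders={none}
Step 17: wait(T4) -> count=1 queue=[] holders={T4}
Final holders: {T4} -> 1 thread(s)

Answer: 1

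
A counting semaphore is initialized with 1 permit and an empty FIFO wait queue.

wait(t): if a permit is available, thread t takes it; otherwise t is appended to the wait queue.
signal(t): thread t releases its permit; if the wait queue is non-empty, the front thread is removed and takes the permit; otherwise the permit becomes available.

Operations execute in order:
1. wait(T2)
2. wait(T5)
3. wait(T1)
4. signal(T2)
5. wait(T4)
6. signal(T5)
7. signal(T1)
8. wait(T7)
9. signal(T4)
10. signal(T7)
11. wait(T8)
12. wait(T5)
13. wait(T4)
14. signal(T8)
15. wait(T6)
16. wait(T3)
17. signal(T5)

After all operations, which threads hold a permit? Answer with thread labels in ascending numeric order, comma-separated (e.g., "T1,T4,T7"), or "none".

Step 1: wait(T2) -> count=0 queue=[] holders={T2}
Step 2: wait(T5) -> count=0 queue=[T5] holders={T2}
Step 3: wait(T1) -> count=0 queue=[T5,T1] holders={T2}
Step 4: signal(T2) -> count=0 queue=[T1] holders={T5}
Step 5: wait(T4) -> count=0 queue=[T1,T4] holders={T5}
Step 6: signal(T5) -> count=0 queue=[T4] holders={T1}
Step 7: signal(T1) -> count=0 queue=[] holders={T4}
Step 8: wait(T7) -> count=0 queue=[T7] holders={T4}
Step 9: signal(T4) -> count=0 queue=[] holders={T7}
Step 10: signal(T7) -> count=1 queue=[] holders={none}
Step 11: wait(T8) -> count=0 queue=[] holders={T8}
Step 12: wait(T5) -> count=0 queue=[T5] holders={T8}
Step 13: wait(T4) -> count=0 queue=[T5,T4] holders={T8}
Step 14: signal(T8) -> count=0 queue=[T4] holders={T5}
Step 15: wait(T6) -> count=0 queue=[T4,T6] holders={T5}
Step 16: wait(T3) -> count=0 queue=[T4,T6,T3] holders={T5}
Step 17: signal(T5) -> count=0 queue=[T6,T3] holders={T4}
Final holders: T4

Answer: T4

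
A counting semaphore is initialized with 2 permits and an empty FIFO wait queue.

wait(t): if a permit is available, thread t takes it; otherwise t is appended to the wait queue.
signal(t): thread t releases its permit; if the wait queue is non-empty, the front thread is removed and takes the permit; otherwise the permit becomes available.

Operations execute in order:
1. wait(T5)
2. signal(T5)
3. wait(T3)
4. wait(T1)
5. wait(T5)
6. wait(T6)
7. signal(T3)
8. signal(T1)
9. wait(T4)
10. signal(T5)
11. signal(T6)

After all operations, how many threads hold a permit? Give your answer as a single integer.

Answer: 1

Derivation:
Step 1: wait(T5) -> count=1 queue=[] holders={T5}
Step 2: signal(T5) -> count=2 queue=[] holders={none}
Step 3: wait(T3) -> count=1 queue=[] holders={T3}
Step 4: wait(T1) -> count=0 queue=[] holders={T1,T3}
Step 5: wait(T5) -> count=0 queue=[T5] holders={T1,T3}
Step 6: wait(T6) -> count=0 queue=[T5,T6] holders={T1,T3}
Step 7: signal(T3) -> count=0 queue=[T6] holders={T1,T5}
Step 8: signal(T1) -> count=0 queue=[] holders={T5,T6}
Step 9: wait(T4) -> count=0 queue=[T4] holders={T5,T6}
Step 10: signal(T5) -> count=0 queue=[] holders={T4,T6}
Step 11: signal(T6) -> count=1 queue=[] holders={T4}
Final holders: {T4} -> 1 thread(s)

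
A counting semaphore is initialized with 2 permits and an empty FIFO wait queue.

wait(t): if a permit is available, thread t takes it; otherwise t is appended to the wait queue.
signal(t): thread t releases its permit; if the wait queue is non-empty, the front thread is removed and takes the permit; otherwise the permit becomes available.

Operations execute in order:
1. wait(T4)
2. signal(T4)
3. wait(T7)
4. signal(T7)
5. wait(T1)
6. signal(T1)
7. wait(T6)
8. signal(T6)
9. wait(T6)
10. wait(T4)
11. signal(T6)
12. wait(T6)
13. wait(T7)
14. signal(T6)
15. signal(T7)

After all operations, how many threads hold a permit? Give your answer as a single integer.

Answer: 1

Derivation:
Step 1: wait(T4) -> count=1 queue=[] holders={T4}
Step 2: signal(T4) -> count=2 queue=[] holders={none}
Step 3: wait(T7) -> count=1 queue=[] holders={T7}
Step 4: signal(T7) -> count=2 queue=[] holders={none}
Step 5: wait(T1) -> count=1 queue=[] holders={T1}
Step 6: signal(T1) -> count=2 queue=[] holders={none}
Step 7: wait(T6) -> count=1 queue=[] holders={T6}
Step 8: signal(T6) -> count=2 queue=[] holders={none}
Step 9: wait(T6) -> count=1 queue=[] holders={T6}
Step 10: wait(T4) -> count=0 queue=[] holders={T4,T6}
Step 11: signal(T6) -> count=1 queue=[] holders={T4}
Step 12: wait(T6) -> count=0 queue=[] holders={T4,T6}
Step 13: wait(T7) -> count=0 queue=[T7] holders={T4,T6}
Step 14: signal(T6) -> count=0 queue=[] holders={T4,T7}
Step 15: signal(T7) -> count=1 queue=[] holders={T4}
Final holders: {T4} -> 1 thread(s)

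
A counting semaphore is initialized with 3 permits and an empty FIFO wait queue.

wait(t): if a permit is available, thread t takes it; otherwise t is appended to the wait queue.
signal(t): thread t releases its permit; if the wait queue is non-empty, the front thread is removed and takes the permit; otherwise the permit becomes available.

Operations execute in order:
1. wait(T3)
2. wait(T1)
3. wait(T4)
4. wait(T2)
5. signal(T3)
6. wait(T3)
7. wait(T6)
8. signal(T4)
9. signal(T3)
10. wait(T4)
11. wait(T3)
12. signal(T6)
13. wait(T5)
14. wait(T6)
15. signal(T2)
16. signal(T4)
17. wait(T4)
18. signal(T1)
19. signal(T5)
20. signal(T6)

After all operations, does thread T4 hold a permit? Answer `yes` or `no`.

Answer: yes

Derivation:
Step 1: wait(T3) -> count=2 queue=[] holders={T3}
Step 2: wait(T1) -> count=1 queue=[] holders={T1,T3}
Step 3: wait(T4) -> count=0 queue=[] holders={T1,T3,T4}
Step 4: wait(T2) -> count=0 queue=[T2] holders={T1,T3,T4}
Step 5: signal(T3) -> count=0 queue=[] holders={T1,T2,T4}
Step 6: wait(T3) -> count=0 queue=[T3] holders={T1,T2,T4}
Step 7: wait(T6) -> count=0 queue=[T3,T6] holders={T1,T2,T4}
Step 8: signal(T4) -> count=0 queue=[T6] holders={T1,T2,T3}
Step 9: signal(T3) -> count=0 queue=[] holders={T1,T2,T6}
Step 10: wait(T4) -> count=0 queue=[T4] holders={T1,T2,T6}
Step 11: wait(T3) -> count=0 queue=[T4,T3] holders={T1,T2,T6}
Step 12: signal(T6) -> count=0 queue=[T3] holders={T1,T2,T4}
Step 13: wait(T5) -> count=0 queue=[T3,T5] holders={T1,T2,T4}
Step 14: wait(T6) -> count=0 queue=[T3,T5,T6] holders={T1,T2,T4}
Step 15: signal(T2) -> count=0 queue=[T5,T6] holders={T1,T3,T4}
Step 16: signal(T4) -> count=0 queue=[T6] holders={T1,T3,T5}
Step 17: wait(T4) -> count=0 queue=[T6,T4] holders={T1,T3,T5}
Step 18: signal(T1) -> count=0 queue=[T4] holders={T3,T5,T6}
Step 19: signal(T5) -> count=0 queue=[] holders={T3,T4,T6}
Step 20: signal(T6) -> count=1 queue=[] holders={T3,T4}
Final holders: {T3,T4} -> T4 in holders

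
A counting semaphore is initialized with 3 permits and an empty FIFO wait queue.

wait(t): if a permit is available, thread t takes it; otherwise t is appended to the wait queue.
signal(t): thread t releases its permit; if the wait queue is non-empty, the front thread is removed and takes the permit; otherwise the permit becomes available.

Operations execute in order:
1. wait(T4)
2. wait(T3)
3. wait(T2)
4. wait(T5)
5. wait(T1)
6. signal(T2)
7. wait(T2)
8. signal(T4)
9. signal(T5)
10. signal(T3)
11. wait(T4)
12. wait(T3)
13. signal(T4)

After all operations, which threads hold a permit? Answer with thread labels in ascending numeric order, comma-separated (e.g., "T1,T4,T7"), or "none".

Step 1: wait(T4) -> count=2 queue=[] holders={T4}
Step 2: wait(T3) -> count=1 queue=[] holders={T3,T4}
Step 3: wait(T2) -> count=0 queue=[] holders={T2,T3,T4}
Step 4: wait(T5) -> count=0 queue=[T5] holders={T2,T3,T4}
Step 5: wait(T1) -> count=0 queue=[T5,T1] holders={T2,T3,T4}
Step 6: signal(T2) -> count=0 queue=[T1] holders={T3,T4,T5}
Step 7: wait(T2) -> count=0 queue=[T1,T2] holders={T3,T4,T5}
Step 8: signal(T4) -> count=0 queue=[T2] holders={T1,T3,T5}
Step 9: signal(T5) -> count=0 queue=[] holders={T1,T2,T3}
Step 10: signal(T3) -> count=1 queue=[] holders={T1,T2}
Step 11: wait(T4) -> count=0 queue=[] holders={T1,T2,T4}
Step 12: wait(T3) -> count=0 queue=[T3] holders={T1,T2,T4}
Step 13: signal(T4) -> count=0 queue=[] holders={T1,T2,T3}
Final holders: T1,T2,T3

Answer: T1,T2,T3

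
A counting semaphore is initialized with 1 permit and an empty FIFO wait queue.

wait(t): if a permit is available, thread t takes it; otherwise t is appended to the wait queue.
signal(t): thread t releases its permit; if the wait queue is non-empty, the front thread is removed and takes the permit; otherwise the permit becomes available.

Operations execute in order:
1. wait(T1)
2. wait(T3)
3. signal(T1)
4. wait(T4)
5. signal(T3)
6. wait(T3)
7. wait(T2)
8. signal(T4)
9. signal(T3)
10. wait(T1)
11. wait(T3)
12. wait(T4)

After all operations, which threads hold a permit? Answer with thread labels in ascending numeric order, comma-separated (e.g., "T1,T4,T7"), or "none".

Step 1: wait(T1) -> count=0 queue=[] holders={T1}
Step 2: wait(T3) -> count=0 queue=[T3] holders={T1}
Step 3: signal(T1) -> count=0 queue=[] holders={T3}
Step 4: wait(T4) -> count=0 queue=[T4] holders={T3}
Step 5: signal(T3) -> count=0 queue=[] holders={T4}
Step 6: wait(T3) -> count=0 queue=[T3] holders={T4}
Step 7: wait(T2) -> count=0 queue=[T3,T2] holders={T4}
Step 8: signal(T4) -> count=0 queue=[T2] holders={T3}
Step 9: signal(T3) -> count=0 queue=[] holders={T2}
Step 10: wait(T1) -> count=0 queue=[T1] holders={T2}
Step 11: wait(T3) -> count=0 queue=[T1,T3] holders={T2}
Step 12: wait(T4) -> count=0 queue=[T1,T3,T4] holders={T2}
Final holders: T2

Answer: T2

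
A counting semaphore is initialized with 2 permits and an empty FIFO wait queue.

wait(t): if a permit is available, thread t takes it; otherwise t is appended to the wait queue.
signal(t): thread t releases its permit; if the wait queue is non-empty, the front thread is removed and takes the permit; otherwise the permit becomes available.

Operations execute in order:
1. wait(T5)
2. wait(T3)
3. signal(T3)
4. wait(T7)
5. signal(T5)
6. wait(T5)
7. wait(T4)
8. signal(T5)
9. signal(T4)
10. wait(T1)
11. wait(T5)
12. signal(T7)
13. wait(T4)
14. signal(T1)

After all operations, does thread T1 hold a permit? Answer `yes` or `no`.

Step 1: wait(T5) -> count=1 queue=[] holders={T5}
Step 2: wait(T3) -> count=0 queue=[] holders={T3,T5}
Step 3: signal(T3) -> count=1 queue=[] holders={T5}
Step 4: wait(T7) -> count=0 queue=[] holders={T5,T7}
Step 5: signal(T5) -> count=1 queue=[] holders={T7}
Step 6: wait(T5) -> count=0 queue=[] holders={T5,T7}
Step 7: wait(T4) -> count=0 queue=[T4] holders={T5,T7}
Step 8: signal(T5) -> count=0 queue=[] holders={T4,T7}
Step 9: signal(T4) -> count=1 queue=[] holders={T7}
Step 10: wait(T1) -> count=0 queue=[] holders={T1,T7}
Step 11: wait(T5) -> count=0 queue=[T5] holders={T1,T7}
Step 12: signal(T7) -> count=0 queue=[] holders={T1,T5}
Step 13: wait(T4) -> count=0 queue=[T4] holders={T1,T5}
Step 14: signal(T1) -> count=0 queue=[] holders={T4,T5}
Final holders: {T4,T5} -> T1 not in holders

Answer: no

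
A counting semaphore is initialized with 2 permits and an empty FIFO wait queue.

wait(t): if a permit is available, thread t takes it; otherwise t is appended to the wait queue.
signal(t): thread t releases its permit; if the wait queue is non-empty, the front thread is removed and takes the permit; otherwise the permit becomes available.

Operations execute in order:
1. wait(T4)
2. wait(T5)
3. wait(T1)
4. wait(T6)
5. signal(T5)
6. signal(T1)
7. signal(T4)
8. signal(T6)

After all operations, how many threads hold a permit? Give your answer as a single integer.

Step 1: wait(T4) -> count=1 queue=[] holders={T4}
Step 2: wait(T5) -> count=0 queue=[] holders={T4,T5}
Step 3: wait(T1) -> count=0 queue=[T1] holders={T4,T5}
Step 4: wait(T6) -> count=0 queue=[T1,T6] holders={T4,T5}
Step 5: signal(T5) -> count=0 queue=[T6] holders={T1,T4}
Step 6: signal(T1) -> count=0 queue=[] holders={T4,T6}
Step 7: signal(T4) -> count=1 queue=[] holders={T6}
Step 8: signal(T6) -> count=2 queue=[] holders={none}
Final holders: {none} -> 0 thread(s)

Answer: 0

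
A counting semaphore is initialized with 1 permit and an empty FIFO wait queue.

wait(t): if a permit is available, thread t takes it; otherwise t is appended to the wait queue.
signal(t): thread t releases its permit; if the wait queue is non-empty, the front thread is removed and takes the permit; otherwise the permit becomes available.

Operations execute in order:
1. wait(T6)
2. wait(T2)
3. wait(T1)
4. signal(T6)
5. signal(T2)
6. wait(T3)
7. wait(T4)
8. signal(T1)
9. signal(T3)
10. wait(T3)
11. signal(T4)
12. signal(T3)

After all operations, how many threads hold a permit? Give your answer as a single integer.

Step 1: wait(T6) -> count=0 queue=[] holders={T6}
Step 2: wait(T2) -> count=0 queue=[T2] holders={T6}
Step 3: wait(T1) -> count=0 queue=[T2,T1] holders={T6}
Step 4: signal(T6) -> count=0 queue=[T1] holders={T2}
Step 5: signal(T2) -> count=0 queue=[] holders={T1}
Step 6: wait(T3) -> count=0 queue=[T3] holders={T1}
Step 7: wait(T4) -> count=0 queue=[T3,T4] holders={T1}
Step 8: signal(T1) -> count=0 queue=[T4] holders={T3}
Step 9: signal(T3) -> count=0 queue=[] holders={T4}
Step 10: wait(T3) -> count=0 queue=[T3] holders={T4}
Step 11: signal(T4) -> count=0 queue=[] holders={T3}
Step 12: signal(T3) -> count=1 queue=[] holders={none}
Final holders: {none} -> 0 thread(s)

Answer: 0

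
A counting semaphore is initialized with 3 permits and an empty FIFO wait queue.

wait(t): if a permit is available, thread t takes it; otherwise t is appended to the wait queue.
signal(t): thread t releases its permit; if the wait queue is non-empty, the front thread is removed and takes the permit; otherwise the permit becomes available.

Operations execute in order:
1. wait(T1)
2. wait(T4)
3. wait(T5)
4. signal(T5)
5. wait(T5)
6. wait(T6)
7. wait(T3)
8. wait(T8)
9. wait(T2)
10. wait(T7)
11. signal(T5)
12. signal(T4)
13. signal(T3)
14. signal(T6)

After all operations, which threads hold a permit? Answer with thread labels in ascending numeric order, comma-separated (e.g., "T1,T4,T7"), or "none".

Step 1: wait(T1) -> count=2 queue=[] holders={T1}
Step 2: wait(T4) -> count=1 queue=[] holders={T1,T4}
Step 3: wait(T5) -> count=0 queue=[] holders={T1,T4,T5}
Step 4: signal(T5) -> count=1 queue=[] holders={T1,T4}
Step 5: wait(T5) -> count=0 queue=[] holders={T1,T4,T5}
Step 6: wait(T6) -> count=0 queue=[T6] holders={T1,T4,T5}
Step 7: wait(T3) -> count=0 queue=[T6,T3] holders={T1,T4,T5}
Step 8: wait(T8) -> count=0 queue=[T6,T3,T8] holders={T1,T4,T5}
Step 9: wait(T2) -> count=0 queue=[T6,T3,T8,T2] holders={T1,T4,T5}
Step 10: wait(T7) -> count=0 queue=[T6,T3,T8,T2,T7] holders={T1,T4,T5}
Step 11: signal(T5) -> count=0 queue=[T3,T8,T2,T7] holders={T1,T4,T6}
Step 12: signal(T4) -> count=0 queue=[T8,T2,T7] holders={T1,T3,T6}
Step 13: signal(T3) -> count=0 queue=[T2,T7] holders={T1,T6,T8}
Step 14: signal(T6) -> count=0 queue=[T7] holders={T1,T2,T8}
Final holders: T1,T2,T8

Answer: T1,T2,T8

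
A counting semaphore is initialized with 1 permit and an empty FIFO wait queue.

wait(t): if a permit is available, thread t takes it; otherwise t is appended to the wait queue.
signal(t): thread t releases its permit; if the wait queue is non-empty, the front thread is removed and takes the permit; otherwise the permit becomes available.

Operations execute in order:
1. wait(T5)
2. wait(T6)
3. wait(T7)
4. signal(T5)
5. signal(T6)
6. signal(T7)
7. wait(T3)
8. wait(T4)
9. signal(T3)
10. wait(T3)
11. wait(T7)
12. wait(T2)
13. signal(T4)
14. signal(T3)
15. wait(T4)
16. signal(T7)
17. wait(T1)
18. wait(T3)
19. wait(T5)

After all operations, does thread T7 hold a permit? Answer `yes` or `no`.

Answer: no

Derivation:
Step 1: wait(T5) -> count=0 queue=[] holders={T5}
Step 2: wait(T6) -> count=0 queue=[T6] holders={T5}
Step 3: wait(T7) -> count=0 queue=[T6,T7] holders={T5}
Step 4: signal(T5) -> count=0 queue=[T7] holders={T6}
Step 5: signal(T6) -> count=0 queue=[] holders={T7}
Step 6: signal(T7) -> count=1 queue=[] holders={none}
Step 7: wait(T3) -> count=0 queue=[] holders={T3}
Step 8: wait(T4) -> count=0 queue=[T4] holders={T3}
Step 9: signal(T3) -> count=0 queue=[] holders={T4}
Step 10: wait(T3) -> count=0 queue=[T3] holders={T4}
Step 11: wait(T7) -> count=0 queue=[T3,T7] holders={T4}
Step 12: wait(T2) -> count=0 queue=[T3,T7,T2] holders={T4}
Step 13: signal(T4) -> count=0 queue=[T7,T2] holders={T3}
Step 14: signal(T3) -> count=0 queue=[T2] holders={T7}
Step 15: wait(T4) -> count=0 queue=[T2,T4] holders={T7}
Step 16: signal(T7) -> count=0 queue=[T4] holders={T2}
Step 17: wait(T1) -> count=0 queue=[T4,T1] holders={T2}
Step 18: wait(T3) -> count=0 queue=[T4,T1,T3] holders={T2}
Step 19: wait(T5) -> count=0 queue=[T4,T1,T3,T5] holders={T2}
Final holders: {T2} -> T7 not in holders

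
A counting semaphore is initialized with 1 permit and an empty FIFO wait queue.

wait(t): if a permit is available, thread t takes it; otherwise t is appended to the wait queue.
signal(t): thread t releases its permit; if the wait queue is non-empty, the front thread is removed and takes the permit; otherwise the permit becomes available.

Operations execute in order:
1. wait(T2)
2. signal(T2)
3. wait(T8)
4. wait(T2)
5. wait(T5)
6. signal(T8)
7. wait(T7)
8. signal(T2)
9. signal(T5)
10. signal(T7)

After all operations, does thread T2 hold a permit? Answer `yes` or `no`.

Step 1: wait(T2) -> count=0 queue=[] holders={T2}
Step 2: signal(T2) -> count=1 queue=[] holders={none}
Step 3: wait(T8) -> count=0 queue=[] holders={T8}
Step 4: wait(T2) -> count=0 queue=[T2] holders={T8}
Step 5: wait(T5) -> count=0 queue=[T2,T5] holders={T8}
Step 6: signal(T8) -> count=0 queue=[T5] holders={T2}
Step 7: wait(T7) -> count=0 queue=[T5,T7] holders={T2}
Step 8: signal(T2) -> count=0 queue=[T7] holders={T5}
Step 9: signal(T5) -> count=0 queue=[] holders={T7}
Step 10: signal(T7) -> count=1 queue=[] holders={none}
Final holders: {none} -> T2 not in holders

Answer: no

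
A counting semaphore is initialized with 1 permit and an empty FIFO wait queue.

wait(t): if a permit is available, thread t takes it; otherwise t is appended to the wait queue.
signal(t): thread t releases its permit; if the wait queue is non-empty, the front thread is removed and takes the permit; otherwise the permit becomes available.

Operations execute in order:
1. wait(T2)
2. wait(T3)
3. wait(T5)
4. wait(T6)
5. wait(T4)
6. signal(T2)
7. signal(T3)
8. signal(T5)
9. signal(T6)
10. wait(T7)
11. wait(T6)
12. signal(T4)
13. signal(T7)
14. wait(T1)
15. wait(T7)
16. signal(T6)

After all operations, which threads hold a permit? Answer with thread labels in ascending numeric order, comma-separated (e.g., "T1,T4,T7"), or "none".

Step 1: wait(T2) -> count=0 queue=[] holders={T2}
Step 2: wait(T3) -> count=0 queue=[T3] holders={T2}
Step 3: wait(T5) -> count=0 queue=[T3,T5] holders={T2}
Step 4: wait(T6) -> count=0 queue=[T3,T5,T6] holders={T2}
Step 5: wait(T4) -> count=0 queue=[T3,T5,T6,T4] holders={T2}
Step 6: signal(T2) -> count=0 queue=[T5,T6,T4] holders={T3}
Step 7: signal(T3) -> count=0 queue=[T6,T4] holders={T5}
Step 8: signal(T5) -> count=0 queue=[T4] holders={T6}
Step 9: signal(T6) -> count=0 queue=[] holders={T4}
Step 10: wait(T7) -> count=0 queue=[T7] holders={T4}
Step 11: wait(T6) -> count=0 queue=[T7,T6] holders={T4}
Step 12: signal(T4) -> count=0 queue=[T6] holders={T7}
Step 13: signal(T7) -> count=0 queue=[] holders={T6}
Step 14: wait(T1) -> count=0 queue=[T1] holders={T6}
Step 15: wait(T7) -> count=0 queue=[T1,T7] holders={T6}
Step 16: signal(T6) -> count=0 queue=[T7] holders={T1}
Final holders: T1

Answer: T1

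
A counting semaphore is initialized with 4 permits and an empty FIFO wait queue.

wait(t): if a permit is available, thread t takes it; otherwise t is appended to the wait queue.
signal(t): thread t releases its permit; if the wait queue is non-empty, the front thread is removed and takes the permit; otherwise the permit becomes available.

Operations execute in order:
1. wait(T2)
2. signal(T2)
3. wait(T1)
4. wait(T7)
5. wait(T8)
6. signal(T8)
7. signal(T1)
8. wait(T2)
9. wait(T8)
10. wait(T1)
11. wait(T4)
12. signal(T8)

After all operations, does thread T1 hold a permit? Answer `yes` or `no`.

Answer: yes

Derivation:
Step 1: wait(T2) -> count=3 queue=[] holders={T2}
Step 2: signal(T2) -> count=4 queue=[] holders={none}
Step 3: wait(T1) -> count=3 queue=[] holders={T1}
Step 4: wait(T7) -> count=2 queue=[] holders={T1,T7}
Step 5: wait(T8) -> count=1 queue=[] holders={T1,T7,T8}
Step 6: signal(T8) -> count=2 queue=[] holders={T1,T7}
Step 7: signal(T1) -> count=3 queue=[] holders={T7}
Step 8: wait(T2) -> count=2 queue=[] holders={T2,T7}
Step 9: wait(T8) -> count=1 queue=[] holders={T2,T7,T8}
Step 10: wait(T1) -> count=0 queue=[] holders={T1,T2,T7,T8}
Step 11: wait(T4) -> count=0 queue=[T4] holders={T1,T2,T7,T8}
Step 12: signal(T8) -> count=0 queue=[] holders={T1,T2,T4,T7}
Final holders: {T1,T2,T4,T7} -> T1 in holders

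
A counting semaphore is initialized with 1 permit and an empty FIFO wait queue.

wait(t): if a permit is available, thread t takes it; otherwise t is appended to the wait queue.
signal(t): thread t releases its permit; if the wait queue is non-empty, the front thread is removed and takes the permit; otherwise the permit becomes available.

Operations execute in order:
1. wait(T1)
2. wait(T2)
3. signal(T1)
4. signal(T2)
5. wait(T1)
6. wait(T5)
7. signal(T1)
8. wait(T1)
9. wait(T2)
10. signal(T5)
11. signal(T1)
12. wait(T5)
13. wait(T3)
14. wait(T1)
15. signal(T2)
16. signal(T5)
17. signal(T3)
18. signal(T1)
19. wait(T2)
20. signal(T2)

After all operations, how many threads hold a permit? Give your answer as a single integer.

Step 1: wait(T1) -> count=0 queue=[] holders={T1}
Step 2: wait(T2) -> count=0 queue=[T2] holders={T1}
Step 3: signal(T1) -> count=0 queue=[] holders={T2}
Step 4: signal(T2) -> count=1 queue=[] holders={none}
Step 5: wait(T1) -> count=0 queue=[] holders={T1}
Step 6: wait(T5) -> count=0 queue=[T5] holders={T1}
Step 7: signal(T1) -> count=0 queue=[] holders={T5}
Step 8: wait(T1) -> count=0 queue=[T1] holders={T5}
Step 9: wait(T2) -> count=0 queue=[T1,T2] holders={T5}
Step 10: signal(T5) -> count=0 queue=[T2] holders={T1}
Step 11: signal(T1) -> count=0 queue=[] holders={T2}
Step 12: wait(T5) -> count=0 queue=[T5] holders={T2}
Step 13: wait(T3) -> count=0 queue=[T5,T3] holders={T2}
Step 14: wait(T1) -> count=0 queue=[T5,T3,T1] holders={T2}
Step 15: signal(T2) -> count=0 queue=[T3,T1] holders={T5}
Step 16: signal(T5) -> count=0 queue=[T1] holders={T3}
Step 17: signal(T3) -> count=0 queue=[] holders={T1}
Step 18: signal(T1) -> count=1 queue=[] holders={none}
Step 19: wait(T2) -> count=0 queue=[] holders={T2}
Step 20: signal(T2) -> count=1 queue=[] holders={none}
Final holders: {none} -> 0 thread(s)

Answer: 0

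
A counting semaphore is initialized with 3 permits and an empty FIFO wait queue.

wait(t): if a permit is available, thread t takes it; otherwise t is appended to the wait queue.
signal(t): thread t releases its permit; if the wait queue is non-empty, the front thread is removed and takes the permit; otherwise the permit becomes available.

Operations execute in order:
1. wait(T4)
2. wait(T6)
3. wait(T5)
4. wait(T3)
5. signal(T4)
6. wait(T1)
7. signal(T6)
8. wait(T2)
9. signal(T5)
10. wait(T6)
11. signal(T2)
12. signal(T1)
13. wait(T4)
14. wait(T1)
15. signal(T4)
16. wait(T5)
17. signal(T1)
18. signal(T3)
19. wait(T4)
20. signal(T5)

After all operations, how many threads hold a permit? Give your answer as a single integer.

Answer: 2

Derivation:
Step 1: wait(T4) -> count=2 queue=[] holders={T4}
Step 2: wait(T6) -> count=1 queue=[] holders={T4,T6}
Step 3: wait(T5) -> count=0 queue=[] holders={T4,T5,T6}
Step 4: wait(T3) -> count=0 queue=[T3] holders={T4,T5,T6}
Step 5: signal(T4) -> count=0 queue=[] holders={T3,T5,T6}
Step 6: wait(T1) -> count=0 queue=[T1] holders={T3,T5,T6}
Step 7: signal(T6) -> count=0 queue=[] holders={T1,T3,T5}
Step 8: wait(T2) -> count=0 queue=[T2] holders={T1,T3,T5}
Step 9: signal(T5) -> count=0 queue=[] holders={T1,T2,T3}
Step 10: wait(T6) -> count=0 queue=[T6] holders={T1,T2,T3}
Step 11: signal(T2) -> count=0 queue=[] holders={T1,T3,T6}
Step 12: signal(T1) -> count=1 queue=[] holders={T3,T6}
Step 13: wait(T4) -> count=0 queue=[] holders={T3,T4,T6}
Step 14: wait(T1) -> count=0 queue=[T1] holders={T3,T4,T6}
Step 15: signal(T4) -> count=0 queue=[] holders={T1,T3,T6}
Step 16: wait(T5) -> count=0 queue=[T5] holders={T1,T3,T6}
Step 17: signal(T1) -> count=0 queue=[] holders={T3,T5,T6}
Step 18: signal(T3) -> count=1 queue=[] holders={T5,T6}
Step 19: wait(T4) -> count=0 queue=[] holders={T4,T5,T6}
Step 20: signal(T5) -> count=1 queue=[] holders={T4,T6}
Final holders: {T4,T6} -> 2 thread(s)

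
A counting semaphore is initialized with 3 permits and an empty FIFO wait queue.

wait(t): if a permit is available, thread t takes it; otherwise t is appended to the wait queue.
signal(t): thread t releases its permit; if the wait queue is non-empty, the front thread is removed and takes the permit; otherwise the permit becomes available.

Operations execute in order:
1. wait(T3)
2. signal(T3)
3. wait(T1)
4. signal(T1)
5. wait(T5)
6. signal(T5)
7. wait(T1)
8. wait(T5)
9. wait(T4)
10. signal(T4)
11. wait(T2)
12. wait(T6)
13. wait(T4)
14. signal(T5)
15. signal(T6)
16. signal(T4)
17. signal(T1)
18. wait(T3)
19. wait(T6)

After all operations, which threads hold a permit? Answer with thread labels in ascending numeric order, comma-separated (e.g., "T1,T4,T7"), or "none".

Answer: T2,T3,T6

Derivation:
Step 1: wait(T3) -> count=2 queue=[] holders={T3}
Step 2: signal(T3) -> count=3 queue=[] holders={none}
Step 3: wait(T1) -> count=2 queue=[] holders={T1}
Step 4: signal(T1) -> count=3 queue=[] holders={none}
Step 5: wait(T5) -> count=2 queue=[] holders={T5}
Step 6: signal(T5) -> count=3 queue=[] holders={none}
Step 7: wait(T1) -> count=2 queue=[] holders={T1}
Step 8: wait(T5) -> count=1 queue=[] holders={T1,T5}
Step 9: wait(T4) -> count=0 queue=[] holders={T1,T4,T5}
Step 10: signal(T4) -> count=1 queue=[] holders={T1,T5}
Step 11: wait(T2) -> count=0 queue=[] holders={T1,T2,T5}
Step 12: wait(T6) -> count=0 queue=[T6] holders={T1,T2,T5}
Step 13: wait(T4) -> count=0 queue=[T6,T4] holders={T1,T2,T5}
Step 14: signal(T5) -> count=0 queue=[T4] holders={T1,T2,T6}
Step 15: signal(T6) -> count=0 queue=[] holders={T1,T2,T4}
Step 16: signal(T4) -> count=1 queue=[] holders={T1,T2}
Step 17: signal(T1) -> count=2 queue=[] holders={T2}
Step 18: wait(T3) -> count=1 queue=[] holders={T2,T3}
Step 19: wait(T6) -> count=0 queue=[] holders={T2,T3,T6}
Final holders: T2,T3,T6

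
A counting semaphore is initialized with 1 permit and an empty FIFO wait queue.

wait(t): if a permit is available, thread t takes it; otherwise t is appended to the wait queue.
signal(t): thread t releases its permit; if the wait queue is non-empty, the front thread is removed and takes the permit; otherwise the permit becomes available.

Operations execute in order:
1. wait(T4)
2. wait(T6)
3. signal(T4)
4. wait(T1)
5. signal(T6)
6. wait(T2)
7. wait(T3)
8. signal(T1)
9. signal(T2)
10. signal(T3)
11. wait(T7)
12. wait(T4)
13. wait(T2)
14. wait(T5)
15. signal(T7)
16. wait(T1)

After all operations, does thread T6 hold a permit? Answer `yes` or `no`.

Answer: no

Derivation:
Step 1: wait(T4) -> count=0 queue=[] holders={T4}
Step 2: wait(T6) -> count=0 queue=[T6] holders={T4}
Step 3: signal(T4) -> count=0 queue=[] holders={T6}
Step 4: wait(T1) -> count=0 queue=[T1] holders={T6}
Step 5: signal(T6) -> count=0 queue=[] holders={T1}
Step 6: wait(T2) -> count=0 queue=[T2] holders={T1}
Step 7: wait(T3) -> count=0 queue=[T2,T3] holders={T1}
Step 8: signal(T1) -> count=0 queue=[T3] holders={T2}
Step 9: signal(T2) -> count=0 queue=[] holders={T3}
Step 10: signal(T3) -> count=1 queue=[] holders={none}
Step 11: wait(T7) -> count=0 queue=[] holders={T7}
Step 12: wait(T4) -> count=0 queue=[T4] holders={T7}
Step 13: wait(T2) -> count=0 queue=[T4,T2] holders={T7}
Step 14: wait(T5) -> count=0 queue=[T4,T2,T5] holders={T7}
Step 15: signal(T7) -> count=0 queue=[T2,T5] holders={T4}
Step 16: wait(T1) -> count=0 queue=[T2,T5,T1] holders={T4}
Final holders: {T4} -> T6 not in holders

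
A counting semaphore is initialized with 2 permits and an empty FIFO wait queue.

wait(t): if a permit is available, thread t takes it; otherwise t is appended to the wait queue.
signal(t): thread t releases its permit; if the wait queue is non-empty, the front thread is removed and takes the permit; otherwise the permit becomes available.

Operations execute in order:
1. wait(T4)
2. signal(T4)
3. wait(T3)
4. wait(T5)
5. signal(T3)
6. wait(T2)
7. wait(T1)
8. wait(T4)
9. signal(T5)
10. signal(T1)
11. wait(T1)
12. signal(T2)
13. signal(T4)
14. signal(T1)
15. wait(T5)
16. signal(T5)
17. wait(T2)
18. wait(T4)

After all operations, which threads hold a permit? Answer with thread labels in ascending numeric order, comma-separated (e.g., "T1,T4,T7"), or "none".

Step 1: wait(T4) -> count=1 queue=[] holders={T4}
Step 2: signal(T4) -> count=2 queue=[] holders={none}
Step 3: wait(T3) -> count=1 queue=[] holders={T3}
Step 4: wait(T5) -> count=0 queue=[] holders={T3,T5}
Step 5: signal(T3) -> count=1 queue=[] holders={T5}
Step 6: wait(T2) -> count=0 queue=[] holders={T2,T5}
Step 7: wait(T1) -> count=0 queue=[T1] holders={T2,T5}
Step 8: wait(T4) -> count=0 queue=[T1,T4] holders={T2,T5}
Step 9: signal(T5) -> count=0 queue=[T4] holders={T1,T2}
Step 10: signal(T1) -> count=0 queue=[] holders={T2,T4}
Step 11: wait(T1) -> count=0 queue=[T1] holders={T2,T4}
Step 12: signal(T2) -> count=0 queue=[] holders={T1,T4}
Step 13: signal(T4) -> count=1 queue=[] holders={T1}
Step 14: signal(T1) -> count=2 queue=[] holders={none}
Step 15: wait(T5) -> count=1 queue=[] holders={T5}
Step 16: signal(T5) -> count=2 queue=[] holders={none}
Step 17: wait(T2) -> count=1 queue=[] holders={T2}
Step 18: wait(T4) -> count=0 queue=[] holders={T2,T4}
Final holders: T2,T4

Answer: T2,T4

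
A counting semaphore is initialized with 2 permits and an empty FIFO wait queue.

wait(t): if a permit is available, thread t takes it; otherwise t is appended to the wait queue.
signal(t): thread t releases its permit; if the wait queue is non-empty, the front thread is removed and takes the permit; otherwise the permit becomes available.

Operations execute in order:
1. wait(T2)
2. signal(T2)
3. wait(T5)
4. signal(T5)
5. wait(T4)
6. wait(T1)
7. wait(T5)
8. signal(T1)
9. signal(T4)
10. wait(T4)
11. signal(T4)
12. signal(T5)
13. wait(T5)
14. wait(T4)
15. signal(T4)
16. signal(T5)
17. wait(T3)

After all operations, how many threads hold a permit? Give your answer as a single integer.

Step 1: wait(T2) -> count=1 queue=[] holders={T2}
Step 2: signal(T2) -> count=2 queue=[] holders={none}
Step 3: wait(T5) -> count=1 queue=[] holders={T5}
Step 4: signal(T5) -> count=2 queue=[] holders={none}
Step 5: wait(T4) -> count=1 queue=[] holders={T4}
Step 6: wait(T1) -> count=0 queue=[] holders={T1,T4}
Step 7: wait(T5) -> count=0 queue=[T5] holders={T1,T4}
Step 8: signal(T1) -> count=0 queue=[] holders={T4,T5}
Step 9: signal(T4) -> count=1 queue=[] holders={T5}
Step 10: wait(T4) -> count=0 queue=[] holders={T4,T5}
Step 11: signal(T4) -> count=1 queue=[] holders={T5}
Step 12: signal(T5) -> count=2 queue=[] holders={none}
Step 13: wait(T5) -> count=1 queue=[] holders={T5}
Step 14: wait(T4) -> count=0 queue=[] holders={T4,T5}
Step 15: signal(T4) -> count=1 queue=[] holders={T5}
Step 16: signal(T5) -> count=2 queue=[] holders={none}
Step 17: wait(T3) -> count=1 queue=[] holders={T3}
Final holders: {T3} -> 1 thread(s)

Answer: 1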